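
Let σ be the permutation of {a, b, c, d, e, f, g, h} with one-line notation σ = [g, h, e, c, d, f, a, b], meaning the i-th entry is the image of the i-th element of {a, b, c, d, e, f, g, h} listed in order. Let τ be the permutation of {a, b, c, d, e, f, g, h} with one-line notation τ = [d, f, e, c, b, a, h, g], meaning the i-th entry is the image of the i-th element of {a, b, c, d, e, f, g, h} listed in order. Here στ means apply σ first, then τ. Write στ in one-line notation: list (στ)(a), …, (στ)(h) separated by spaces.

For each element, apply σ then τ: a → g → h; b → h → g; c → e → b; d → c → e; e → d → c; f → f → a; g → a → d; h → b → f.
So στ in one-line form is h g b e c a d f.

h g b e c a d f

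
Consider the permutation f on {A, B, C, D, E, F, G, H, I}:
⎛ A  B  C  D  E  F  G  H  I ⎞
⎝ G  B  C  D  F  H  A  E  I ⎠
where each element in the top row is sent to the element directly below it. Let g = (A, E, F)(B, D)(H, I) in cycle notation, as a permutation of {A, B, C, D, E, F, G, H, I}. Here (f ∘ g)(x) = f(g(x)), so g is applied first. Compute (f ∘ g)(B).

D

First apply g: g(B) = D, then f(D) = D. Thus (f ∘ g)(B) = D.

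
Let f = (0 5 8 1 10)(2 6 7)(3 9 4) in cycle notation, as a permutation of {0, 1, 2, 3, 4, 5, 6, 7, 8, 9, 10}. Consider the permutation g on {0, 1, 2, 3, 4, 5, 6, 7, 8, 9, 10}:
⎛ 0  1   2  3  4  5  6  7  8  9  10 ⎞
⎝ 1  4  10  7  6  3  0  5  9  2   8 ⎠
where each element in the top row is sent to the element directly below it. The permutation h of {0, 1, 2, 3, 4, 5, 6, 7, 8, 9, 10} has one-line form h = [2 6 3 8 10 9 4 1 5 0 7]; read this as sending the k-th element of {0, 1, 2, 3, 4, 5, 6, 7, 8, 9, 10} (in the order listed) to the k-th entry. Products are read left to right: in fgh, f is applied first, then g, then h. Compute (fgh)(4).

1

Chase 4: f(4) = 3; g(3) = 7; h(7) = 1. Hence (fgh)(4) = 1.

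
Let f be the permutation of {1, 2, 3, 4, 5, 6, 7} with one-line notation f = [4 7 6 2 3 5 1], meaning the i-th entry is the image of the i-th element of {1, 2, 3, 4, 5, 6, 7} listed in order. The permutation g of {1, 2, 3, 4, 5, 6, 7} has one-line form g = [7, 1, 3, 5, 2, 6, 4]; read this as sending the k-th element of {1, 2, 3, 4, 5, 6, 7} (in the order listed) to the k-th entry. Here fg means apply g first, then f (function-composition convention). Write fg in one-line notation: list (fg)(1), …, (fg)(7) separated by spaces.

1 4 6 3 7 5 2

Chase each element through g then f: 1 → 7 → 1; 2 → 1 → 4; 3 → 3 → 6; 4 → 5 → 3; 5 → 2 → 7; 6 → 6 → 5; 7 → 4 → 2.
Collecting the images, fg = [1 4 6 3 7 5 2].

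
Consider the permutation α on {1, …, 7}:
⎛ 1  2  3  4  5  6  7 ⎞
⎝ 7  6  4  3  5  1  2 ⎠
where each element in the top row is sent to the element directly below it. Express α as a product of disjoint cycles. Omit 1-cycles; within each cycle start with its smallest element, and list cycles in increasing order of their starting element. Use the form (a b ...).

Start at 1 and follow images: 1 → 7 → 2 → 6 → 1, giving the cycle (1 7 2 6).
Repeating from the next unused element and collecting all non-trivial cycles gives (1 7 2 6)(3 4).

(1 7 2 6)(3 4)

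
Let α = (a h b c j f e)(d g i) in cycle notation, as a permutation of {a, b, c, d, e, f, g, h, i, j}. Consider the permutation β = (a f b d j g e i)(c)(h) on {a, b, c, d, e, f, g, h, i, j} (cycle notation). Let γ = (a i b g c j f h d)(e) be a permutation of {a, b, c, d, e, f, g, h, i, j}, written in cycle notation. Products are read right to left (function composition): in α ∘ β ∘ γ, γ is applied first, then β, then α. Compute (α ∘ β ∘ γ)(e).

d

Apply the permutations in order: γ(e) = e, then β(e) = i, then α(i) = d. So (α ∘ β ∘ γ)(e) = d.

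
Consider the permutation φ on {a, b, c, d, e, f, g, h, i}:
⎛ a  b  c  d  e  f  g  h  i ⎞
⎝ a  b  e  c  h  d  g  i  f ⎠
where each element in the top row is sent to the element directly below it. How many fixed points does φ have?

The fixed points (elements with φ(x) = x) are {a, b, g}, so there are 3.

3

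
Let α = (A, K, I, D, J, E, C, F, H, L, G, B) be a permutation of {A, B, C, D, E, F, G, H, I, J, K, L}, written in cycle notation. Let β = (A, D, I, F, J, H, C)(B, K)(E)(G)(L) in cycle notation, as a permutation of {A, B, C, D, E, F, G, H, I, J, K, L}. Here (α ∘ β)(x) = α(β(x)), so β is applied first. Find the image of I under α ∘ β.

H

β(I) = F, then α(F) = H; composing gives (α ∘ β)(I) = H.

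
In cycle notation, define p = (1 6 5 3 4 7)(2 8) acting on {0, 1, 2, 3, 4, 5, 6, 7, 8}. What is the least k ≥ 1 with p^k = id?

The disjoint cycles have lengths 6, 2, 1.
The order is lcm(6, 2) = 6.

6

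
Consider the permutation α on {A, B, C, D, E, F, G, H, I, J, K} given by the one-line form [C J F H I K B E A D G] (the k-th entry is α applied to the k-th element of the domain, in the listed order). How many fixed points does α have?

No element satisfies α(x) = x, so there are 0 fixed points.

0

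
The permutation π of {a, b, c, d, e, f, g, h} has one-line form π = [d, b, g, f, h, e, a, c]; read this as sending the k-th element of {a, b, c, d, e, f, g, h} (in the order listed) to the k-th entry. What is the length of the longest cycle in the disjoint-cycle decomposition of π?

Decomposing into disjoint cycles gives (a, d, f, e, h, c, g); the longest has length 7.

7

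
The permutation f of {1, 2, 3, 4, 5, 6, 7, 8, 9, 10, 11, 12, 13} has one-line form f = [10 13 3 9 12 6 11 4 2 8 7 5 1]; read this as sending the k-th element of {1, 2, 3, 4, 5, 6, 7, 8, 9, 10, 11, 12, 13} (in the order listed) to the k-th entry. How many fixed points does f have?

2

The fixed points (elements with f(x) = x) are {3, 6}, so there are 2.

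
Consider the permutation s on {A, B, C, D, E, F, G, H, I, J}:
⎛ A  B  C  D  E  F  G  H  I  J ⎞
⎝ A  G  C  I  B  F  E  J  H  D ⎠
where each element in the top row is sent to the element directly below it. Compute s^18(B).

B

Tracing B → G → … returns to B after 3 steps, so B lies in a 3-cycle (B G E).
Since the cycle has length 3, s^18 acts on it the same as s^0 (18 mod 3 = 0).
So s^18(B) = B.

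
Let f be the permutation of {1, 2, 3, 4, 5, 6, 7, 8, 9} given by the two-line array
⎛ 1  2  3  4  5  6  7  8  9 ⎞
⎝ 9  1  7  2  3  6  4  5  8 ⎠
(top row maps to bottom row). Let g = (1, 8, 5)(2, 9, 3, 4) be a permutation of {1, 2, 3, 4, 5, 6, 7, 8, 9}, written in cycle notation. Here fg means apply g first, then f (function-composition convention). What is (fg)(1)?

(fg)(1) = f(g(1)). g(1) = 8, then f(8) = 5. So (fg)(1) = 5.

5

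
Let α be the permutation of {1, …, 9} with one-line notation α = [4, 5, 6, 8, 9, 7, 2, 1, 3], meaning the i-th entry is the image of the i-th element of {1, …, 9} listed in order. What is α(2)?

2 is element number 2 of the domain, and entry number 2 of the one-line form is 5, so α(2) = 5.

5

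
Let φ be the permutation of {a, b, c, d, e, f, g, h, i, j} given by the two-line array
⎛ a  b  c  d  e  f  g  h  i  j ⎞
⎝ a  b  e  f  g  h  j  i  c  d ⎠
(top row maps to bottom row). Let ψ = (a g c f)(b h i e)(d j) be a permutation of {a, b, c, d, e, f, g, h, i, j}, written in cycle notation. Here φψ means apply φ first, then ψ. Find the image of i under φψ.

First apply φ: φ(i) = c, then ψ(c) = f. Thus (φψ)(i) = f.

f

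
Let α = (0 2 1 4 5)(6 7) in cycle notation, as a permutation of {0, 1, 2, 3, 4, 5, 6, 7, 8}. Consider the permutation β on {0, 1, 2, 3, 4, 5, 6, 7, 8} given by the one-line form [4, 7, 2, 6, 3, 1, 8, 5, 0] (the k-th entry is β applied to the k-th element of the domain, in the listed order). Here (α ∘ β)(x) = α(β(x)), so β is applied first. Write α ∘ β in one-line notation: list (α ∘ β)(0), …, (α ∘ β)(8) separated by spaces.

Chase each element through β then α: 0 → 4 → 5; 1 → 7 → 6; 2 → 2 → 1; 3 → 6 → 7; 4 → 3 → 3; 5 → 1 → 4; 6 → 8 → 8; 7 → 5 → 0; 8 → 0 → 2.
Collecting the images, α ∘ β = [5 6 1 7 3 4 8 0 2].

5 6 1 7 3 4 8 0 2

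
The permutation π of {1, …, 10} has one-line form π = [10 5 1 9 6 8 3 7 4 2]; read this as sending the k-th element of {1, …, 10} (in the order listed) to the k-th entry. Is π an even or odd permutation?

In disjoint-cycle form the cycle lengths are 8, 2.
A cycle of length ℓ contributes ℓ−1 transpositions, so π is a product of 7 + 1 = 8 transpositions — even.

even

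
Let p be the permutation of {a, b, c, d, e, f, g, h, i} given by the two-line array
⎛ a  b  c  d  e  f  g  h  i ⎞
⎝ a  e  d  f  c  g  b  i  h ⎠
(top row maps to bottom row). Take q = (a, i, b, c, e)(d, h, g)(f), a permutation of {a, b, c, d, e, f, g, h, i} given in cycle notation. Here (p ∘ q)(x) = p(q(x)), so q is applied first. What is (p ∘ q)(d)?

q(d) = h, then p(h) = i; composing gives (p ∘ q)(d) = i.

i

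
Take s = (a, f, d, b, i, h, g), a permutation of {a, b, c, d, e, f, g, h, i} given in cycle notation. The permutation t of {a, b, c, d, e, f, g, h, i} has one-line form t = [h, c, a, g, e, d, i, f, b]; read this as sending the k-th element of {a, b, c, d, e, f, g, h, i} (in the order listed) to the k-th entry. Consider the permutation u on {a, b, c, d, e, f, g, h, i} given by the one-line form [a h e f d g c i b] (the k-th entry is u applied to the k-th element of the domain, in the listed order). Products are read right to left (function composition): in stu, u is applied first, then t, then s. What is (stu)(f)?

h

Apply the permutations in order: u(f) = g, then t(g) = i, then s(i) = h. So (stu)(f) = h.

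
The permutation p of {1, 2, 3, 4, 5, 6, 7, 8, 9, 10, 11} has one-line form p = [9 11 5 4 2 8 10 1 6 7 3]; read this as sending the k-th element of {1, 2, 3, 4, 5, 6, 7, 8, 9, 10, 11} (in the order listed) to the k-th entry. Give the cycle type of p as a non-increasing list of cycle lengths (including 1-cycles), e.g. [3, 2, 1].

[4, 4, 2, 1]

The disjoint cycles are (1 9 6 8)(2 11 3 5)(4)(7 10), with lengths 4, 4, 2, 1 in non-increasing order.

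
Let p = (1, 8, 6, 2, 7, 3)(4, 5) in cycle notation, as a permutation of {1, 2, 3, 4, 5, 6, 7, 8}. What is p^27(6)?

3

6 lies in the 6-cycle (1, 8, 6, 2, 7, 3).
Since the cycle has length 6, p^27 acts on it the same as p^3 (27 mod 6 = 3).
Advancing 3 steps from 6: 6 → 2 → 7 → 3.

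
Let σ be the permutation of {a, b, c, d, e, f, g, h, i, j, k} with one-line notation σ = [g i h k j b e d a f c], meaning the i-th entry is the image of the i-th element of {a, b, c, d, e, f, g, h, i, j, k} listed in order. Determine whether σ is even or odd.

In disjoint-cycle form the cycle lengths are 7, 4.
A cycle is odd iff its length is even; σ has 1 even-length cycle, so sgn(σ) = (−1)^1 and σ is odd.

odd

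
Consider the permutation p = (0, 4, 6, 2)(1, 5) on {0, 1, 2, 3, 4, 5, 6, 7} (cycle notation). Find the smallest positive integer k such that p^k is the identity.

The disjoint cycles have lengths 4, 2, 1, 1.
Since disjoint cycles commute, ord(p) = lcm(4, 2) = 4.

4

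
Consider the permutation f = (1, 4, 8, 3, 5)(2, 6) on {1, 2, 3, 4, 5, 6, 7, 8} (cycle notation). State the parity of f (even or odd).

odd

The cycle lengths are 5, 2, 1.
A cycle of length ℓ contributes ℓ−1 transpositions, so f is a product of 4 + 1 = 5 transpositions — odd.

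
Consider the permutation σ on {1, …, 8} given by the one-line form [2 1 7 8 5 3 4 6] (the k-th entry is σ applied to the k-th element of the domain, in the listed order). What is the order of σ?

Decomposing into disjoint cycles gives cycle lengths 5, 2, 1.
The order is lcm(5, 2) = 10.

10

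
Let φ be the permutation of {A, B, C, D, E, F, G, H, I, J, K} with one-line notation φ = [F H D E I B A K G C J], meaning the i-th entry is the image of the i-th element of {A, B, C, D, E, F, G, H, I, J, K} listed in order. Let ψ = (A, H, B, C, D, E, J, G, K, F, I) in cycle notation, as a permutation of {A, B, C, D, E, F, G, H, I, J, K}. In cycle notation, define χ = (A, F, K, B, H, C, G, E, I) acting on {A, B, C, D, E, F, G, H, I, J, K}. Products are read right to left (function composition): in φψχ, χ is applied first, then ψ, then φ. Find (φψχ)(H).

(φψχ)(H) = φ(ψ(χ(H))). χ(H) = C, then ψ(C) = D, then φ(D) = E, so the result is E.

E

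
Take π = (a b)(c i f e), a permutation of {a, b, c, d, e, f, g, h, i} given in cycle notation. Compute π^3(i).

c

i lies in the 4-cycle (c i f e).
Advancing 3 steps from i: i → f → e → c.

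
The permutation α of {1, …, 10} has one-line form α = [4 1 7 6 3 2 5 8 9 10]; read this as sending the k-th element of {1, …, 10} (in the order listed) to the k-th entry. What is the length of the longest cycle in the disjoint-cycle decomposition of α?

Decomposing into disjoint cycles gives (1, 4, 6, 2)(3, 7, 5); the longest has length 4.

4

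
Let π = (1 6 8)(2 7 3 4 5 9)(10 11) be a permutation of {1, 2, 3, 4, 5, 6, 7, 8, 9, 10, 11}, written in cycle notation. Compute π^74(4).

4 lies in the 6-cycle (2 7 3 4 5 9).
On a 6-cycle, π^6 is the identity, so π^74 = π^2 there (74 ≡ 2 mod 6).
Stepping 2 places around the cycle: 4 → 5 → 9.

9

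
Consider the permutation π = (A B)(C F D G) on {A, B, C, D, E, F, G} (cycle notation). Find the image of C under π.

F

Within (C F D G), C ↦ F.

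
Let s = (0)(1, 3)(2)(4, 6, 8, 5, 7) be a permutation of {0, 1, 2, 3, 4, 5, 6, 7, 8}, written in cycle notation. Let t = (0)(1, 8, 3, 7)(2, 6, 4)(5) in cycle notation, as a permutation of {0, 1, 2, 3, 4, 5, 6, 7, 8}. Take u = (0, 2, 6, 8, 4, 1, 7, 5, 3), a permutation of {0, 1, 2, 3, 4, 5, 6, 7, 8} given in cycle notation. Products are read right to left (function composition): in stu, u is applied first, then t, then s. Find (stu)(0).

Chase 0: u(0) = 2; t(2) = 6; s(6) = 8. Hence (stu)(0) = 8.

8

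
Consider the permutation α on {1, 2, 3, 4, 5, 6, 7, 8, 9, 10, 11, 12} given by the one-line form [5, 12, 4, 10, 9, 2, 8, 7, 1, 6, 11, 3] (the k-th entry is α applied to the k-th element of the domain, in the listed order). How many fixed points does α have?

1

The fixed points (elements with α(x) = x) are {11}, so there is 1.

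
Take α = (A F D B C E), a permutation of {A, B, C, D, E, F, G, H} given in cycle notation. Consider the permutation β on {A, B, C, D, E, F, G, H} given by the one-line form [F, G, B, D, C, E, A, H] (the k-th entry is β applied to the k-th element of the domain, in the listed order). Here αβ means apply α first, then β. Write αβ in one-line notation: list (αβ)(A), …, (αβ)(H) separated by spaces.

(αβ)(x) = β(α(x)). Computing each image: β(α(A)) = β(F) = E, β(α(B)) = β(C) = B, β(α(C)) = β(E) = C, β(α(D)) = β(B) = G, β(α(E)) = β(A) = F, β(α(F)) = β(D) = D, β(α(G)) = β(G) = A, β(α(H)) = β(H) = H.
Hence αβ = [E B C G F D A H].

E B C G F D A H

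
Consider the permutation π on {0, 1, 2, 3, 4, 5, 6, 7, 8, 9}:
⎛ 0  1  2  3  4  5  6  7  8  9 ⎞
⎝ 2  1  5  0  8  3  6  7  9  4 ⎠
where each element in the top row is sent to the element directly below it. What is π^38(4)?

Tracing 4 → 8 → … returns to 4 after 3 steps, so 4 lies in a 3-cycle (4, 8, 9).
On a 3-cycle, π^3 is the identity, so π^38 = π^2 there (38 ≡ 2 mod 3).
Advancing 2 steps from 4: 4 → 8 → 9.

9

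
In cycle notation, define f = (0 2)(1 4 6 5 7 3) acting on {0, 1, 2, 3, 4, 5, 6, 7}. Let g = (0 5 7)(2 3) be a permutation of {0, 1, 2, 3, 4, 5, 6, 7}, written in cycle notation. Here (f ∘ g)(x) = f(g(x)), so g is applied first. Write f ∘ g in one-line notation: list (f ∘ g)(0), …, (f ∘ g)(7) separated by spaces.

7 4 1 0 6 3 5 2

For each element, apply g then f: 0 → 5 → 7; 1 → 1 → 4; 2 → 3 → 1; 3 → 2 → 0; 4 → 4 → 6; 5 → 7 → 3; 6 → 6 → 5; 7 → 0 → 2.
So f ∘ g in one-line form is 7 4 1 0 6 3 5 2.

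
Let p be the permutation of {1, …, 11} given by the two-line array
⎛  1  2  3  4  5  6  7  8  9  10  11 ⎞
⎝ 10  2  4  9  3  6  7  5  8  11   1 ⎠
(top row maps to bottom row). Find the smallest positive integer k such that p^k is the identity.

15

The disjoint-cycle form of p has cycle lengths 5, 3, 1, 1, 1.
The order is lcm(5, 3) = 15.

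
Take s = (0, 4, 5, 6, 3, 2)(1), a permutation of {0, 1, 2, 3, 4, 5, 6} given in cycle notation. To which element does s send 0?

In the cycle (0, 4, 5, 6, 3, 2), 0 is followed by 4, so s(0) = 4.

4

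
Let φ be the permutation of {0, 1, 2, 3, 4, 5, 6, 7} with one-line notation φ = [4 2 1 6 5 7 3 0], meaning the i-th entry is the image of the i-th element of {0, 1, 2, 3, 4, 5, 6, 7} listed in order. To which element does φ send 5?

5 is element number 6 of the domain, and entry number 6 of the one-line form is 7, so φ(5) = 7.

7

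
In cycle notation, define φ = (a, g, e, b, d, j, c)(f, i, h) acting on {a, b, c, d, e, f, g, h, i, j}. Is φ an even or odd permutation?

The cycle lengths are 7, 3.
A cycle is odd iff its length is even; φ has 0 even-length cycles, so sgn(φ) = (−1)^0 and φ is even.

even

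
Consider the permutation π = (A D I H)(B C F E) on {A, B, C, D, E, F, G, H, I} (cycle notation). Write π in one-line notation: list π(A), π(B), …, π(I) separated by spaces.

D C F I B E G A H

Each element maps to the next entry in its cycle (wrapping to the front): A↦D, B↦C, C↦F, D↦I, E↦B, F↦E, G↦G, H↦A, I↦H.
Listing these in domain order gives D C F I B E G A H.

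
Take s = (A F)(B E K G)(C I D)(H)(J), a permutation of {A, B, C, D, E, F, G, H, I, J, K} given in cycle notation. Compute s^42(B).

B lies in the 4-cycle (B E K G).
Powers repeat with period 4 on this cycle, and 42 mod 4 = 2, so s^42(B) = s^2(B).
Advancing 2 steps from B: B → E → K.

K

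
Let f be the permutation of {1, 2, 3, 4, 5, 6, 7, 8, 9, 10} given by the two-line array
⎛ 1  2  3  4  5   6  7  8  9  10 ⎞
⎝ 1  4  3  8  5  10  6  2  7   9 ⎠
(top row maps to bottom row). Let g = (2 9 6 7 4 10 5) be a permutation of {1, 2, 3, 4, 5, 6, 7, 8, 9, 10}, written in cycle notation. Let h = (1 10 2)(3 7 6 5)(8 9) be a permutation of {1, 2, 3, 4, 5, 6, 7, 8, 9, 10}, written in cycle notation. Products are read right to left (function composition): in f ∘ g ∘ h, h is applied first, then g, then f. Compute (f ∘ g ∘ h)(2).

1

Chase 2: h(2) = 1; g(1) = 1; f(1) = 1. Hence (f ∘ g ∘ h)(2) = 1.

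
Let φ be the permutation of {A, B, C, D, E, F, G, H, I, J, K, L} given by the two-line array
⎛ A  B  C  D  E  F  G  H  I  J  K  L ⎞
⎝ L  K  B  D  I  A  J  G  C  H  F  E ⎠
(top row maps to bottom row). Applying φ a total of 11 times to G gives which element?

Tracing G → J → … returns to G after 3 steps, so G lies in a 3-cycle (G, J, H).
Since the cycle has length 3, φ^11 acts on it the same as φ^2 (11 mod 3 = 2).
Advancing 2 steps from G: G → J → H.

H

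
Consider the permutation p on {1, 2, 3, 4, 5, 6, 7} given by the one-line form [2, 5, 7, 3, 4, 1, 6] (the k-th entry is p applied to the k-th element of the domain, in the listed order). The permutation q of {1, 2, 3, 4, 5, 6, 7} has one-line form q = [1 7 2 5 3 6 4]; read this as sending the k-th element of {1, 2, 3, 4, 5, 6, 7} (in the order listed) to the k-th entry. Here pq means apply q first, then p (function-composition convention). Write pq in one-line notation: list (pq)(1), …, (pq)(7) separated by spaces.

2 6 5 4 7 1 3

Chase each element through q then p: 1 → 1 → 2; 2 → 7 → 6; 3 → 2 → 5; 4 → 5 → 4; 5 → 3 → 7; 6 → 6 → 1; 7 → 4 → 3.
Collecting the images, pq = [2 6 5 4 7 1 3].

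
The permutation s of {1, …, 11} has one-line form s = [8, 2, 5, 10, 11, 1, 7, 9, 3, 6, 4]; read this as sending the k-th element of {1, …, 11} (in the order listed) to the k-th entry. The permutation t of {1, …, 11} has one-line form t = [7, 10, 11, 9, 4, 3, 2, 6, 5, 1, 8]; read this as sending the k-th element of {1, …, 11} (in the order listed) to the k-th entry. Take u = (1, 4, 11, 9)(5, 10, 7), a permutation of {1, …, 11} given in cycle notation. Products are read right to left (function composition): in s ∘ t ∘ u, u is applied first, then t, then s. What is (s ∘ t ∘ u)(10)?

Chase 10: u(10) = 7; t(7) = 2; s(2) = 2. Hence (s ∘ t ∘ u)(10) = 2.

2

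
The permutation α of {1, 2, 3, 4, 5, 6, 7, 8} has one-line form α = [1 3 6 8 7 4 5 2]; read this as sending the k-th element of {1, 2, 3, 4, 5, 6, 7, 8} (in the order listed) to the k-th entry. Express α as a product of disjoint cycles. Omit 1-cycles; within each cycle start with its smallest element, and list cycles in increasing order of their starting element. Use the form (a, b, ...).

Iterating α from 2 gives 2 → 3 → 6 → 4 → 8 → 2; that is the 5-cycle (2, 3, 6, 4, 8).
Repeating from the next unused element and collecting all non-trivial cycles gives (2, 3, 6, 4, 8)(5, 7).

(2, 3, 6, 4, 8)(5, 7)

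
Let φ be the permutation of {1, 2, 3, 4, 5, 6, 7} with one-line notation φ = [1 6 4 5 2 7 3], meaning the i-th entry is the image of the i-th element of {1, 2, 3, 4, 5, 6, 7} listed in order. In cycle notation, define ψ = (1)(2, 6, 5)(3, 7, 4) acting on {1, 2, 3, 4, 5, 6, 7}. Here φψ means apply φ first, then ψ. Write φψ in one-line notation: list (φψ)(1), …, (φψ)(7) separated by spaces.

(φψ)(x) = ψ(φ(x)). Computing each image: ψ(φ(1)) = ψ(1) = 1, ψ(φ(2)) = ψ(6) = 5, ψ(φ(3)) = ψ(4) = 3, ψ(φ(4)) = ψ(5) = 2, ψ(φ(5)) = ψ(2) = 6, ψ(φ(6)) = ψ(7) = 4, ψ(φ(7)) = ψ(3) = 7.
Hence φψ = [1 5 3 2 6 4 7].

1 5 3 2 6 4 7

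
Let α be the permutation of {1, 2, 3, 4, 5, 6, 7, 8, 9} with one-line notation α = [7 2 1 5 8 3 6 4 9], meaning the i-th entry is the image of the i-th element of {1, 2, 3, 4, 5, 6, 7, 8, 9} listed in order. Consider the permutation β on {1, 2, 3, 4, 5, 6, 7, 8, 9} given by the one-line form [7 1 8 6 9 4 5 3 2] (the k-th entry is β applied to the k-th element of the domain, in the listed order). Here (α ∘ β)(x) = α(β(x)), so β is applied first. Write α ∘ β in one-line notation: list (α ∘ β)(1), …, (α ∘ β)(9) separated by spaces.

6 7 4 3 9 5 8 1 2

Chase each element through β then α: 1 → 7 → 6; 2 → 1 → 7; 3 → 8 → 4; 4 → 6 → 3; 5 → 9 → 9; 6 → 4 → 5; 7 → 5 → 8; 8 → 3 → 1; 9 → 2 → 2.
So α ∘ β in one-line form is 6 7 4 3 9 5 8 1 2.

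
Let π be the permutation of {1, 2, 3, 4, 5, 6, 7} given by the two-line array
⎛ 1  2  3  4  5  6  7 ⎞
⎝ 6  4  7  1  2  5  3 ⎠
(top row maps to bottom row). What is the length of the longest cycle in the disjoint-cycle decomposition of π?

Decomposing into disjoint cycles gives (1 6 5 2 4)(3 7); the longest has length 5.

5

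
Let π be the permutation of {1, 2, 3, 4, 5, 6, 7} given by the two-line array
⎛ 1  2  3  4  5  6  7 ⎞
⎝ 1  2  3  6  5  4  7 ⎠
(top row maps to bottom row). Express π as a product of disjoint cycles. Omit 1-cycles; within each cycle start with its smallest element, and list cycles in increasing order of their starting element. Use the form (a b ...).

From 4: 4 → 6 → 4, closing the cycle (4 6).
Repeating from the next unused element and collecting all non-trivial cycles gives (4 6).

(4 6)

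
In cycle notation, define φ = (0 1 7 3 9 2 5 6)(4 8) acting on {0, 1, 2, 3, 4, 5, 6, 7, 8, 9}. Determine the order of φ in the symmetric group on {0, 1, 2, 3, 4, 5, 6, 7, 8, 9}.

8

The disjoint cycles have lengths 8, 2.
The order of φ is the least common multiple of its cycle lengths: lcm(8, 2) = 8.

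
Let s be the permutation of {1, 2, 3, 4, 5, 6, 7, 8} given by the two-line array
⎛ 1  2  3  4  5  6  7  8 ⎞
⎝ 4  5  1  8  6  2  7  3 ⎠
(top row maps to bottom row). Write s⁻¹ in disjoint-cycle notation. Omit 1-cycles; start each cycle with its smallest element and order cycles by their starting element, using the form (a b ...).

The cycle decomposition of s is (1 4 8 3)(2 5 6).
Reversing each cycle (and rotating so the smallest element leads) gives s⁻¹ = (1 3 8 4)(2 6 5).

(1 3 8 4)(2 6 5)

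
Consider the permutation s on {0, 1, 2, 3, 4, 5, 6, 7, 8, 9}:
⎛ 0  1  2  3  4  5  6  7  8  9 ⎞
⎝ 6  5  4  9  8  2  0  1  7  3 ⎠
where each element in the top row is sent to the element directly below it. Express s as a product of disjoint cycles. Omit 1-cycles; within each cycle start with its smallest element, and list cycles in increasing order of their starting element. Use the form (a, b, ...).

From 0: 0 → 6 → 0, closing the cycle (0, 6).
Repeating from the next unused element and collecting all non-trivial cycles gives (0, 6)(1, 5, 2, 4, 8, 7)(3, 9).

(0, 6)(1, 5, 2, 4, 8, 7)(3, 9)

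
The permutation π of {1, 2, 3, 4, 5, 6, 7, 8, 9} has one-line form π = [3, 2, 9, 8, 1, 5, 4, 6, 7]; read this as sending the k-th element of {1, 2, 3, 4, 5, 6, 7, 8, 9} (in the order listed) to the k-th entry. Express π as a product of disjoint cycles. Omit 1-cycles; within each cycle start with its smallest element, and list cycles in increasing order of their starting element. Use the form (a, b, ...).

(1, 3, 9, 7, 4, 8, 6, 5)

Iterating π from 1 gives 1 → 3 → 9 → 7 → 4 → 8 → 6 → 5 → 1; that is the 8-cycle (1, 3, 9, 7, 4, 8, 6, 5).
Continuing from each remaining unvisited element yields (1, 3, 9, 7, 4, 8, 6, 5).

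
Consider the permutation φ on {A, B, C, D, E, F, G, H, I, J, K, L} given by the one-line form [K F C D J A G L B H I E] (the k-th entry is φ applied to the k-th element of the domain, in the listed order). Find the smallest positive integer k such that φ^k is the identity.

20

Decomposing into disjoint cycles gives cycle lengths 5, 4, 1, 1, 1.
The order is lcm(5, 4) = 20.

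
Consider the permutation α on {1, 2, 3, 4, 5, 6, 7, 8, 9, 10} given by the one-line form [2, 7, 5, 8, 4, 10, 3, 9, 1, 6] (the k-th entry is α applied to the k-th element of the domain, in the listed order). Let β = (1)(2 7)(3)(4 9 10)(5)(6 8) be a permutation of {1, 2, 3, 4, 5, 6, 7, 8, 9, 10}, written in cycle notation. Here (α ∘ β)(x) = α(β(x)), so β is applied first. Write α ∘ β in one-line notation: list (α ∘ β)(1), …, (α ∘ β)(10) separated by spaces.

For each element, apply β then α: 1 → 1 → 2; 2 → 7 → 3; 3 → 3 → 5; 4 → 9 → 1; 5 → 5 → 4; 6 → 8 → 9; 7 → 2 → 7; 8 → 6 → 10; 9 → 10 → 6; 10 → 4 → 8.
So α ∘ β in one-line form is 2 3 5 1 4 9 7 10 6 8.

2 3 5 1 4 9 7 10 6 8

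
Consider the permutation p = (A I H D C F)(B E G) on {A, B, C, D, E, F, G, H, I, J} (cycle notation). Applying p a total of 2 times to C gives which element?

C lies in the 6-cycle (A I H D C F).
Stepping 2 places around the cycle: C → F → A.

A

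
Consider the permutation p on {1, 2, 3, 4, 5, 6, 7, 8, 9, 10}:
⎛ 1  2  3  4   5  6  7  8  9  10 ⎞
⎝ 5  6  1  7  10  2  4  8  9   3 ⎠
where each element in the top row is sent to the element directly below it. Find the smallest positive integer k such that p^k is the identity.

4

The disjoint-cycle form of p has cycle lengths 4, 2, 2, 1, 1.
The order of p is the least common multiple of its cycle lengths: lcm(4, 2, 2) = 4.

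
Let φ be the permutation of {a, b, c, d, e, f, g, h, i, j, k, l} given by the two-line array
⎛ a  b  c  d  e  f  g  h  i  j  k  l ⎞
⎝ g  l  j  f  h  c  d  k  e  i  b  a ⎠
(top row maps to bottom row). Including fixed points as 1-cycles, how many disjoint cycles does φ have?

1

The cycle decomposition is (a g d f c j i e h k b l), which has 1 cycle (counting 1-cycles).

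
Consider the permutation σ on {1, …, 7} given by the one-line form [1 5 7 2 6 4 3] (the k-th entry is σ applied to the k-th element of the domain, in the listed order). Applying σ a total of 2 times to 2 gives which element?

Tracing 2 → 5 → … returns to 2 after 4 steps, so 2 lies in a 4-cycle (2, 5, 6, 4).
Advancing 2 steps from 2: 2 → 5 → 6.

6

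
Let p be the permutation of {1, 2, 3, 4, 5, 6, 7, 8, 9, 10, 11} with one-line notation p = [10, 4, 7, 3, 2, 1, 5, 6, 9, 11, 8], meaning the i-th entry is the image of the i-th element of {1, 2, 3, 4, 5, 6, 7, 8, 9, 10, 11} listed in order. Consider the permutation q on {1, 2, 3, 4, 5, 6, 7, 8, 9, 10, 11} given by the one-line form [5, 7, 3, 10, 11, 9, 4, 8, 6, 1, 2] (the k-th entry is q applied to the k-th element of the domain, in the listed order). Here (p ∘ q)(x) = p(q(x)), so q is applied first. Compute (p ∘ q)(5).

8

q(5) = 11, then p(11) = 8; composing gives (p ∘ q)(5) = 8.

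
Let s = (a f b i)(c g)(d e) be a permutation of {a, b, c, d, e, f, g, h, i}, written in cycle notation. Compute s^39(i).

i lies in the 4-cycle (a f b i).
Since the cycle has length 4, s^39 acts on it the same as s^3 (39 mod 4 = 3).
Advancing 3 steps from i: i → a → f → b.

b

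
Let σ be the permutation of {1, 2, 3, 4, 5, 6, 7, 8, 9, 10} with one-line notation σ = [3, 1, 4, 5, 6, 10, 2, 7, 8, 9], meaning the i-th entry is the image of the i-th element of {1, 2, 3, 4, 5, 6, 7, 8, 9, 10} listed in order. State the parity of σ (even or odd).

In disjoint-cycle form the cycle lengths are 10.
A cycle of length ℓ contributes ℓ−1 transpositions, so σ is a product of 9 transpositions — odd.

odd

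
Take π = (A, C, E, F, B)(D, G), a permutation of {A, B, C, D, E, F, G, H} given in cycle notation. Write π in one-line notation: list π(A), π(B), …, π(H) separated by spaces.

Reading each image from the cycles: A↦C, B↦A, C↦E, D↦G, E↦F, F↦B, G↦D, H↦H.
So the one-line form is C A E G F B D H.

C A E G F B D H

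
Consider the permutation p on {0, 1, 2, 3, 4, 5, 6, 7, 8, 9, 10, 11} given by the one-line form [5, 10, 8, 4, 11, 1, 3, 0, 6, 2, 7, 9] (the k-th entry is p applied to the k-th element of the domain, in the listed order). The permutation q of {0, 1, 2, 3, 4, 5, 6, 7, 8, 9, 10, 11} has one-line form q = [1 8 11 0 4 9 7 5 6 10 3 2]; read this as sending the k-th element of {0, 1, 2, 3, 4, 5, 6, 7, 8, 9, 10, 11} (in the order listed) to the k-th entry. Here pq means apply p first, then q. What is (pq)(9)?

11

(pq)(9) = q(p(9)). p(9) = 2, then q(2) = 11. So (pq)(9) = 11.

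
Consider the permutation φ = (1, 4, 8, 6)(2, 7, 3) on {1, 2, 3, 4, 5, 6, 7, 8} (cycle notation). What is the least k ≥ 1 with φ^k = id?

12

The cycle type of φ is (4, 3, 1).
Since disjoint cycles commute, ord(φ) = lcm(4, 3) = 12.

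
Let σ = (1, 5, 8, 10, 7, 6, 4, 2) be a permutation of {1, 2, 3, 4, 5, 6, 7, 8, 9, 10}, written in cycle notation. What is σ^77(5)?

5 lies in the 8-cycle (1, 5, 8, 10, 7, 6, 4, 2).
Powers repeat with period 8 on this cycle, and 77 mod 8 = 5, so σ^77(5) = σ^5(5).
Advancing 5 steps from 5: 5 → 8 → 10 → 7 → 6 → 4.

4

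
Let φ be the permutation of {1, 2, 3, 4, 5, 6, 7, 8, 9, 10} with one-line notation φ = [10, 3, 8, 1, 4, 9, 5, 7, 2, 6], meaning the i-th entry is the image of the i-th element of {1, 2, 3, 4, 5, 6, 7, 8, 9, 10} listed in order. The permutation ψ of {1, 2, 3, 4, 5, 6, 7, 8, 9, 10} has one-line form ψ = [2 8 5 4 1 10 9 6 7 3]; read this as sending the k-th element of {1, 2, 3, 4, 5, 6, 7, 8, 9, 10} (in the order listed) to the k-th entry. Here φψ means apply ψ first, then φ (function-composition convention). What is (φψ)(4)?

First apply ψ: ψ(4) = 4, then φ(4) = 1. Thus (φψ)(4) = 1.

1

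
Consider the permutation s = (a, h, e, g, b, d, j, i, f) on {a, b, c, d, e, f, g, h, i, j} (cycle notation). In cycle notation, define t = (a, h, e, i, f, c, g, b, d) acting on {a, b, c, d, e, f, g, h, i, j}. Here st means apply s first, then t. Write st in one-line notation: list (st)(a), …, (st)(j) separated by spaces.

e a g j b h d i c f

(st)(x) = t(s(x)). Computing each image: t(s(a)) = t(h) = e, t(s(b)) = t(d) = a, t(s(c)) = t(c) = g, t(s(d)) = t(j) = j, t(s(e)) = t(g) = b, t(s(f)) = t(a) = h, t(s(g)) = t(b) = d, t(s(h)) = t(e) = i, t(s(i)) = t(f) = c, t(s(j)) = t(i) = f.
Hence st = [e a g j b h d i c f].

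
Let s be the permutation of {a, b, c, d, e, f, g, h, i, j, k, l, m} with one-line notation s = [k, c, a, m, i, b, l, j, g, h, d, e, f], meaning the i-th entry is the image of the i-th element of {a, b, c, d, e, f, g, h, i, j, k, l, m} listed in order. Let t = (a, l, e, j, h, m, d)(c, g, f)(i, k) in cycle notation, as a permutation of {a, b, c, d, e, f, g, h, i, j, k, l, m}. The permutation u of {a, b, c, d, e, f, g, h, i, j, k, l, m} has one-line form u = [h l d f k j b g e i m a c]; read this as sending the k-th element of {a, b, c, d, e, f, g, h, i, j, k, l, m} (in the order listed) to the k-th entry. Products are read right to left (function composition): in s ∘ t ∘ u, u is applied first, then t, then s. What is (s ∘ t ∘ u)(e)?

g

(s ∘ t ∘ u)(e) = s(t(u(e))). u(e) = k, then t(k) = i, then s(i) = g, so the result is g.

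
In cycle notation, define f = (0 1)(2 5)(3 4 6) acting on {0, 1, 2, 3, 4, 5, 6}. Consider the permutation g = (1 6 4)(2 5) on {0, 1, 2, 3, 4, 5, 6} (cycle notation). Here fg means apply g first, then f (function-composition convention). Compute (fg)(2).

2

First apply g: g(2) = 5, then f(5) = 2. Thus (fg)(2) = 2.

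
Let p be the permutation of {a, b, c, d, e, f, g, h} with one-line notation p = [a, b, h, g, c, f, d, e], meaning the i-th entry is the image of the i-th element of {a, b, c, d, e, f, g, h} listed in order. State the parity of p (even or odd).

odd

In disjoint-cycle form the cycle lengths are 3, 2, 1, 1, 1.
A cycle of length ℓ contributes ℓ−1 transpositions, so p is a product of 2 + 1 = 3 transpositions — odd.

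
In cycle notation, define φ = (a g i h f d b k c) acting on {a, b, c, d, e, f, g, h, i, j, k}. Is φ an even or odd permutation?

The cycle lengths are 9, 1, 1.
A cycle is odd iff its length is even; φ has 0 even-length cycles, so sgn(φ) = (−1)^0 and φ is even.

even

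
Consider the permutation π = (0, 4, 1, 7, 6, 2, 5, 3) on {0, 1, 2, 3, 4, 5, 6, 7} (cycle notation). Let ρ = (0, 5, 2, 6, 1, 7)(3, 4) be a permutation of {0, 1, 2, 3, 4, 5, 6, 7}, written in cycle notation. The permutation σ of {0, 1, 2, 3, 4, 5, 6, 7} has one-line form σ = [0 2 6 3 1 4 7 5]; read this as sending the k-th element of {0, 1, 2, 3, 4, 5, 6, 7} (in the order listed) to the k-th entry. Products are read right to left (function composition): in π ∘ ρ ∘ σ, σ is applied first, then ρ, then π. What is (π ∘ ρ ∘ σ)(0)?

3

(π ∘ ρ ∘ σ)(0) = π(ρ(σ(0))). σ(0) = 0, then ρ(0) = 5, then π(5) = 3, so the result is 3.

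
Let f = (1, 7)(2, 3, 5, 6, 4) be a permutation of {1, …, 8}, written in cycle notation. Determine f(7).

7 appears in (1, 7); the next entry (wrapping around) is 1.

1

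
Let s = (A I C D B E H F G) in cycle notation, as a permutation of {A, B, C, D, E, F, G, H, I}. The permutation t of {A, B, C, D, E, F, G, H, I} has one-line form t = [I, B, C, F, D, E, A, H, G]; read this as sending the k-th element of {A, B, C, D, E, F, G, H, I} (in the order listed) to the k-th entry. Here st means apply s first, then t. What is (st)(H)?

E

First apply s: s(H) = F, then t(F) = E. Thus (st)(H) = E.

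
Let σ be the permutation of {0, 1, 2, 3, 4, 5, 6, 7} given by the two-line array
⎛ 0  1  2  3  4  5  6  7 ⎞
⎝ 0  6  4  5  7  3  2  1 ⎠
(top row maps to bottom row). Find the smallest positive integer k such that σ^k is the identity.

10

Writing σ as disjoint cycles, the cycle lengths are 5, 2, 1.
Since disjoint cycles commute, ord(σ) = lcm(5, 2) = 10.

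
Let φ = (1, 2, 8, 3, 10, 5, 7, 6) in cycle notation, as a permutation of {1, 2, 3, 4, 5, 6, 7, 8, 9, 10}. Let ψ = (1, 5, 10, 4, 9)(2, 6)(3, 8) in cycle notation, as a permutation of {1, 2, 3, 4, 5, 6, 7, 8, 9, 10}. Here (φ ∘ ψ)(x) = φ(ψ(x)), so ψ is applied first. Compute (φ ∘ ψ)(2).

1

(φ ∘ ψ)(2) = φ(ψ(2)). ψ(2) = 6, then φ(6) = 1. So (φ ∘ ψ)(2) = 1.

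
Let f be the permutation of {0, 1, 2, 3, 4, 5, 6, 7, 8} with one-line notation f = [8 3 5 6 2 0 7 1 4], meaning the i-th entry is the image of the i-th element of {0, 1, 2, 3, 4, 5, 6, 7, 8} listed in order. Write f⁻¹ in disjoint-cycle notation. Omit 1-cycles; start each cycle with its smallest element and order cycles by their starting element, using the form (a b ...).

First write f in disjoint cycles: (0 8 4 2 5)(1 3 6 7).
Reversing each cycle (and rotating so the smallest element leads) gives f⁻¹ = (0 5 2 4 8)(1 7 6 3).

(0 5 2 4 8)(1 7 6 3)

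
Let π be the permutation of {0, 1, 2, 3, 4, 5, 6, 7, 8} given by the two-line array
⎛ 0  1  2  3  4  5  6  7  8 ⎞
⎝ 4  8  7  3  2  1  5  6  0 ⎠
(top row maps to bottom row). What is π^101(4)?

Tracing 4 → 2 → … returns to 4 after 8 steps, so 4 lies in an 8-cycle (0, 4, 2, 7, 6, 5, 1, 8).
Since the cycle has length 8, π^101 acts on it the same as π^5 (101 mod 8 = 5).
Stepping 5 places around the cycle: 4 → 2 → 7 → 6 → 5 → 1.

1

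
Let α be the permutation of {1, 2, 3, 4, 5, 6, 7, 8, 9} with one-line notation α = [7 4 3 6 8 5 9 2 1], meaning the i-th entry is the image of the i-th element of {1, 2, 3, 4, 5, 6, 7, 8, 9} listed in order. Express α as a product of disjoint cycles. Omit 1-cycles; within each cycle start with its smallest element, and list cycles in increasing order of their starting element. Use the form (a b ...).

(1 7 9)(2 4 6 5 8)

Iterating α from 1 gives 1 → 7 → 9 → 1; that is the 3-cycle (1 7 9).
Repeating from the next unused element and collecting all non-trivial cycles gives (1 7 9)(2 4 6 5 8).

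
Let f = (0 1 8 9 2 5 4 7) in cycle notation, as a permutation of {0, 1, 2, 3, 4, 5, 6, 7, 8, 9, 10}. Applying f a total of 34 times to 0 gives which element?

0 lies in the 8-cycle (0 1 8 9 2 5 4 7).
Since the cycle has length 8, f^34 acts on it the same as f^2 (34 mod 8 = 2).
Advancing 2 steps from 0: 0 → 1 → 8.

8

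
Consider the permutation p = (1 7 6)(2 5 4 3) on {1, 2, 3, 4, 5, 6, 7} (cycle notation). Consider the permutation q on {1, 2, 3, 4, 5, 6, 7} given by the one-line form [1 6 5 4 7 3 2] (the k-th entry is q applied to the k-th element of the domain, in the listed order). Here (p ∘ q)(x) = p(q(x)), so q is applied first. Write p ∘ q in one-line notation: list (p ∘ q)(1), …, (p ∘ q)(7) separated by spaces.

7 1 4 3 6 2 5

For each element, apply q then p: 1 → 1 → 7; 2 → 6 → 1; 3 → 5 → 4; 4 → 4 → 3; 5 → 7 → 6; 6 → 3 → 2; 7 → 2 → 5.
Collecting the images, p ∘ q = [7 1 4 3 6 2 5].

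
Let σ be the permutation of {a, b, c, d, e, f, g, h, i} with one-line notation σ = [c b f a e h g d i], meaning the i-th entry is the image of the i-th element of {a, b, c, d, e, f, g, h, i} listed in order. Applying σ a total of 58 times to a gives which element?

Tracing a → c → … returns to a after 5 steps, so a lies in a 5-cycle (a c f h d).
Since the cycle has length 5, σ^58 acts on it the same as σ^3 (58 mod 5 = 3).
Stepping 3 places around the cycle: a → c → f → h.

h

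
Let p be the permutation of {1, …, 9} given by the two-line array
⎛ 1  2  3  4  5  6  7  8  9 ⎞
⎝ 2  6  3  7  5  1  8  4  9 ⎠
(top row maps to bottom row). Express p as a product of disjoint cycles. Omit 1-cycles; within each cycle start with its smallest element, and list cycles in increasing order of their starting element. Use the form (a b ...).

(1 2 6)(4 7 8)

From 1: 1 → 2 → 6 → 1, closing the cycle (1 2 6).
Continuing from each remaining unvisited element yields (1 2 6)(4 7 8).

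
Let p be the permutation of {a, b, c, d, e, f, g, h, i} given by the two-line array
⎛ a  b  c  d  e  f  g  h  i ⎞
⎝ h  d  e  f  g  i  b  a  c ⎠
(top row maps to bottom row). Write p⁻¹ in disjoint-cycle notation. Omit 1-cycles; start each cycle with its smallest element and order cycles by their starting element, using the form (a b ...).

(a h)(b g e c i f d)

First write p in disjoint cycles: (a h)(b d f i c e g).
Reversing each cycle (and rotating so the smallest element leads) gives p⁻¹ = (a h)(b g e c i f d).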